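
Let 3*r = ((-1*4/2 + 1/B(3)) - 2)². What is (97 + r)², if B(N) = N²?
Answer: 614841616/59049 ≈ 10412.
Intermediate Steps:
r = 1225/243 (r = ((-1*4/2 + 1/3²) - 2)²/3 = ((-4*½ + 1/9) - 2)²/3 = ((-2 + 1*(⅑)) - 2)²/3 = ((-2 + ⅑) - 2)²/3 = (-17/9 - 2)²/3 = (-35/9)²/3 = (⅓)*(1225/81) = 1225/243 ≈ 5.0412)
(97 + r)² = (97 + 1225/243)² = (24796/243)² = 614841616/59049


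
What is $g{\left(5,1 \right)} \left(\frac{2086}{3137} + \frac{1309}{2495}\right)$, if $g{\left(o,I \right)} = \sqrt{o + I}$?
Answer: $\frac{9310903 \sqrt{6}}{7826815} \approx 2.914$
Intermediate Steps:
$g{\left(o,I \right)} = \sqrt{I + o}$
$g{\left(5,1 \right)} \left(\frac{2086}{3137} + \frac{1309}{2495}\right) = \sqrt{1 + 5} \left(\frac{2086}{3137} + \frac{1309}{2495}\right) = \sqrt{6} \left(2086 \cdot \frac{1}{3137} + 1309 \cdot \frac{1}{2495}\right) = \sqrt{6} \left(\frac{2086}{3137} + \frac{1309}{2495}\right) = \sqrt{6} \cdot \frac{9310903}{7826815} = \frac{9310903 \sqrt{6}}{7826815}$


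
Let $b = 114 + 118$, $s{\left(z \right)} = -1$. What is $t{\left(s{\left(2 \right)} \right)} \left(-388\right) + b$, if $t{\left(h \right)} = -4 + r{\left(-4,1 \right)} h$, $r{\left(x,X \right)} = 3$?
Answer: $2948$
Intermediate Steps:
$t{\left(h \right)} = -4 + 3 h$
$b = 232$
$t{\left(s{\left(2 \right)} \right)} \left(-388\right) + b = \left(-4 + 3 \left(-1\right)\right) \left(-388\right) + 232 = \left(-4 - 3\right) \left(-388\right) + 232 = \left(-7\right) \left(-388\right) + 232 = 2716 + 232 = 2948$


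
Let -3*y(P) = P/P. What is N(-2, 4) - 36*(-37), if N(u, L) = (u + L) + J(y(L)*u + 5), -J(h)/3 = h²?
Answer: 3713/3 ≈ 1237.7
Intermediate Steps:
y(P) = -⅓ (y(P) = -P/(3*P) = -⅓*1 = -⅓)
J(h) = -3*h²
N(u, L) = L + u - 3*(5 - u/3)² (N(u, L) = (u + L) - 3*(-u/3 + 5)² = (L + u) - 3*(5 - u/3)² = L + u - 3*(5 - u/3)²)
N(-2, 4) - 36*(-37) = (4 - 2 - (15 - 1*(-2))²/3) - 36*(-37) = (4 - 2 - (15 + 2)²/3) + 1332 = (4 - 2 - ⅓*17²) + 1332 = (4 - 2 - ⅓*289) + 1332 = (4 - 2 - 289/3) + 1332 = -283/3 + 1332 = 3713/3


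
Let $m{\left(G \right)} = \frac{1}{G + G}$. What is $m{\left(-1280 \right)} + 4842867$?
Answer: $\frac{12397739519}{2560} \approx 4.8429 \cdot 10^{6}$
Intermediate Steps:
$m{\left(G \right)} = \frac{1}{2 G}$
$m{\left(-1280 \right)} + 4842867 = \frac{1}{2 \left(-1280\right)} + 4842867 = \frac{1}{2} \left(- \frac{1}{1280}\right) + 4842867 = - \frac{1}{2560} + 4842867 = \frac{12397739519}{2560}$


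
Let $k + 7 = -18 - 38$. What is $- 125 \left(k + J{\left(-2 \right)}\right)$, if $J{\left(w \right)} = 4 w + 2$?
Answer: $8625$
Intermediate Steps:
$J{\left(w \right)} = 2 + 4 w$
$k = -63$ ($k = -7 - 56 = -63$)
$- 125 \left(k + J{\left(-2 \right)}\right) = - 125 \left(-63 + \left(2 + 4 \left(-2\right)\right)\right) = - 125 \left(-63 + \left(2 - 8\right)\right) = - 125 \left(-63 - 6\right) = \left(-125\right) \left(-69\right) = 8625$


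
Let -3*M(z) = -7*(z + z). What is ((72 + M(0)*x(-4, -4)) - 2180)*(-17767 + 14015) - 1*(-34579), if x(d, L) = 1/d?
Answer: 7943795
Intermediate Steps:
M(z) = 14*z/3 (M(z) = -(-7)*(z + z)/3 = -(-7)*2*z/3 = -(-14)*z/3 = 14*z/3)
((72 + M(0)*x(-4, -4)) - 2180)*(-17767 + 14015) - 1*(-34579) = ((72 + ((14/3)*0)/(-4)) - 2180)*(-17767 + 14015) - 1*(-34579) = ((72 + 0*(-¼)) - 2180)*(-3752) + 34579 = ((72 + 0) - 2180)*(-3752) + 34579 = (72 - 2180)*(-3752) + 34579 = -2108*(-3752) + 34579 = 7909216 + 34579 = 7943795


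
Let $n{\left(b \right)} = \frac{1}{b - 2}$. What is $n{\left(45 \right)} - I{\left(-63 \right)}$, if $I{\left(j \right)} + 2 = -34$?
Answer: $\frac{1549}{43} \approx 36.023$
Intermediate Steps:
$n{\left(b \right)} = \frac{1}{-2 + b}$
$I{\left(j \right)} = -36$ ($I{\left(j \right)} = -2 - 34 = -36$)
$n{\left(45 \right)} - I{\left(-63 \right)} = \frac{1}{-2 + 45} - -36 = \frac{1}{43} + 36 = \frac{1549}{43}$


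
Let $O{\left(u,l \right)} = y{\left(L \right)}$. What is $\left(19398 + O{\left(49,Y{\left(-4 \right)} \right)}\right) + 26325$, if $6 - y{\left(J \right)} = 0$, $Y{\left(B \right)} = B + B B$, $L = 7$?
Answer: $45729$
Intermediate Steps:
$Y{\left(B \right)} = B + B^{2}$
$y{\left(J \right)} = 6$ ($y{\left(J \right)} = 6 - 0 = 6 + 0 = 6$)
$O{\left(u,l \right)} = 6$
$\left(19398 + O{\left(49,Y{\left(-4 \right)} \right)}\right) + 26325 = \left(19398 + 6\right) + 26325 = 19404 + 26325 = 45729$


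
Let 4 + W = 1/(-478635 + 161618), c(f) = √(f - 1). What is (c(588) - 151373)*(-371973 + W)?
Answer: 17850363215273530/317017 - 117923032610*√587/317017 ≈ 5.6298e+10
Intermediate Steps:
c(f) = √(-1 + f)
W = -1268069/317017 (W = -4 + 1/(-478635 + 161618) = -4 + 1/(-317017) = -4 - 1/317017 = -1268069/317017 ≈ -4.0000)
(c(588) - 151373)*(-371973 + W) = (√(-1 + 588) - 151373)*(-371973 - 1268069/317017) = (√587 - 151373)*(-117923032610/317017) = (-151373 + √587)*(-117923032610/317017) = 17850363215273530/317017 - 117923032610*√587/317017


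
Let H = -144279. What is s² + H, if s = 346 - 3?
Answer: -26630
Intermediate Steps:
s = 343
s² + H = 343² - 144279 = 117649 - 144279 = -26630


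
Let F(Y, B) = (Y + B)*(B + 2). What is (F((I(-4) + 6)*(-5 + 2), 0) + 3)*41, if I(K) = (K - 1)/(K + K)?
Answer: -6027/4 ≈ -1506.8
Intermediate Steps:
I(K) = (-1 + K)/(2*K) (I(K) = (-1 + K)/((2*K)) = (-1 + K)*(1/(2*K)) = (-1 + K)/(2*K))
F(Y, B) = (2 + B)*(B + Y) (F(Y, B) = (B + Y)*(2 + B) = (2 + B)*(B + Y))
(F((I(-4) + 6)*(-5 + 2), 0) + 3)*41 = ((0² + 2*0 + 2*(((½)*(-1 - 4)/(-4) + 6)*(-5 + 2)) + 0*(((½)*(-1 - 4)/(-4) + 6)*(-5 + 2))) + 3)*41 = ((0 + 0 + 2*(((½)*(-¼)*(-5) + 6)*(-3)) + 0*(((½)*(-¼)*(-5) + 6)*(-3))) + 3)*41 = ((0 + 0 + 2*((5/8 + 6)*(-3)) + 0*((5/8 + 6)*(-3))) + 3)*41 = ((0 + 0 + 2*((53/8)*(-3)) + 0*((53/8)*(-3))) + 3)*41 = ((0 + 0 + 2*(-159/8) + 0*(-159/8)) + 3)*41 = ((0 + 0 - 159/4 + 0) + 3)*41 = (-159/4 + 3)*41 = -147/4*41 = -6027/4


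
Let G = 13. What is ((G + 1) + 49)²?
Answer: 3969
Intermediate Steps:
((G + 1) + 49)² = ((13 + 1) + 49)² = (14 + 49)² = 63² = 3969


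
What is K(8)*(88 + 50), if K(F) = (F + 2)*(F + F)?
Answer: 22080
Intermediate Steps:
K(F) = 2*F*(2 + F) (K(F) = (2 + F)*(2*F) = 2*F*(2 + F))
K(8)*(88 + 50) = (2*8*(2 + 8))*(88 + 50) = (2*8*10)*138 = 160*138 = 22080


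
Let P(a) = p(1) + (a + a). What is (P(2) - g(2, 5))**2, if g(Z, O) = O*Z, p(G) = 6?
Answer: 0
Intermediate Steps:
P(a) = 6 + 2*a (P(a) = 6 + (a + a) = 6 + 2*a)
(P(2) - g(2, 5))**2 = ((6 + 2*2) - 5*2)**2 = ((6 + 4) - 1*10)**2 = (10 - 10)**2 = 0**2 = 0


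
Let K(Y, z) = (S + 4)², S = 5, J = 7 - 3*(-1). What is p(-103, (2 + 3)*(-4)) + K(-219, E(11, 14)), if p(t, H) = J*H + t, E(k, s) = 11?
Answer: -222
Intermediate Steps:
J = 10 (J = 7 + 3 = 10)
K(Y, z) = 81 (K(Y, z) = (5 + 4)² = 9² = 81)
p(t, H) = t + 10*H (p(t, H) = 10*H + t = t + 10*H)
p(-103, (2 + 3)*(-4)) + K(-219, E(11, 14)) = (-103 + 10*((2 + 3)*(-4))) + 81 = (-103 + 10*(5*(-4))) + 81 = (-103 + 10*(-20)) + 81 = (-103 - 200) + 81 = -303 + 81 = -222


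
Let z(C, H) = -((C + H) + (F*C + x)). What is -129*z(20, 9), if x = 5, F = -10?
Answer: -21414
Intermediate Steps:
z(C, H) = -5 - H + 9*C (z(C, H) = -((C + H) + (-10*C + 5)) = -((C + H) + (5 - 10*C)) = -(5 + H - 9*C) = -5 - H + 9*C)
-129*z(20, 9) = -129*(-5 - 1*9 + 9*20) = -129*(-5 - 9 + 180) = -129*166 = -21414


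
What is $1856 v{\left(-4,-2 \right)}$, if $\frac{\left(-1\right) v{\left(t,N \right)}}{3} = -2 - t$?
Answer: $-11136$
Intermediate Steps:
$v{\left(t,N \right)} = 6 + 3 t$ ($v{\left(t,N \right)} = - 3 \left(-2 - t\right) = 6 + 3 t$)
$1856 v{\left(-4,-2 \right)} = 1856 \left(6 + 3 \left(-4\right)\right) = 1856 \left(6 - 12\right) = 1856 \left(-6\right) = -11136$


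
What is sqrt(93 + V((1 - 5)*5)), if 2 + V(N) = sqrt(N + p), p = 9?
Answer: sqrt(91 + I*sqrt(11)) ≈ 9.541 + 0.1738*I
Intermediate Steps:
V(N) = -2 + sqrt(9 + N) (V(N) = -2 + sqrt(N + 9) = -2 + sqrt(9 + N))
sqrt(93 + V((1 - 5)*5)) = sqrt(93 + (-2 + sqrt(9 + (1 - 5)*5))) = sqrt(93 + (-2 + sqrt(9 - 4*5))) = sqrt(93 + (-2 + sqrt(9 - 20))) = sqrt(93 + (-2 + sqrt(-11))) = sqrt(93 + (-2 + I*sqrt(11))) = sqrt(91 + I*sqrt(11))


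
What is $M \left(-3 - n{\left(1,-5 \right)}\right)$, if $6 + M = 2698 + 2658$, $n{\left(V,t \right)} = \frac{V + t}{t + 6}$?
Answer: $5350$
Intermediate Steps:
$n{\left(V,t \right)} = \frac{V + t}{6 + t}$
$M = 5350$ ($M = -6 + \left(2698 + 2658\right) = -6 + 5356 = 5350$)
$M \left(-3 - n{\left(1,-5 \right)}\right) = 5350 \left(-3 - \frac{1 - 5}{6 - 5}\right) = 5350 \left(-3 - 1^{-1} \left(-4\right)\right) = 5350 \left(-3 - 1 \left(-4\right)\right) = 5350 \left(-3 - -4\right) = 5350 \left(-3 + 4\right) = 5350 \cdot 1 = 5350$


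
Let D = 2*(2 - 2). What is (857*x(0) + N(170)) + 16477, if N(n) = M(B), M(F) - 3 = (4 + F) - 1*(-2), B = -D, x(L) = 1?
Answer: 17343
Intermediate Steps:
D = 0 (D = 2*0 = 0)
B = 0 (B = -1*0 = 0)
M(F) = 9 + F (M(F) = 3 + ((4 + F) - 1*(-2)) = 3 + ((4 + F) + 2) = 3 + (6 + F) = 9 + F)
N(n) = 9 (N(n) = 9 + 0 = 9)
(857*x(0) + N(170)) + 16477 = (857*1 + 9) + 16477 = (857 + 9) + 16477 = 866 + 16477 = 17343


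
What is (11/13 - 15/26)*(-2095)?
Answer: -14665/26 ≈ -564.04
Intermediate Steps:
(11/13 - 15/26)*(-2095) = (7/26)*(-2095) = -14665/26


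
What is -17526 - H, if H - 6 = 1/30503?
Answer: -534778597/30503 ≈ -17532.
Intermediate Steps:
H = 183019/30503 (H = 6 + 1/30503 = 183019/30503 ≈ 6.0000)
-17526 - H = -17526 - 1*183019/30503 = -17526 - 183019/30503 = -534778597/30503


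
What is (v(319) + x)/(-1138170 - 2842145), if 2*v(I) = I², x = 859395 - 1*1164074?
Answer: 507597/7960630 ≈ 0.063763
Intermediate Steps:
x = -304679 (x = 859395 - 1164074 = -304679)
v(I) = I²/2
(v(319) + x)/(-1138170 - 2842145) = ((½)*319² - 304679)/(-1138170 - 2842145) = ((½)*101761 - 304679)/(-3980315) = (101761/2 - 304679)*(-1/3980315) = -507597/2*(-1/3980315) = 507597/7960630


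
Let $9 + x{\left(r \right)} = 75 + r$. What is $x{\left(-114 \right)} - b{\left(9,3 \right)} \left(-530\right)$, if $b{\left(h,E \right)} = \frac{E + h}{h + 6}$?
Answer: $376$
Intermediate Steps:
$x{\left(r \right)} = 66 + r$ ($x{\left(r \right)} = -9 + \left(75 + r\right) = 66 + r$)
$b{\left(h,E \right)} = \frac{E + h}{6 + h}$
$x{\left(-114 \right)} - b{\left(9,3 \right)} \left(-530\right) = \left(66 - 114\right) - \frac{3 + 9}{6 + 9} \left(-530\right) = -48 - \frac{1}{15} \cdot 12 \left(-530\right) = -48 - \frac{4}{5} \left(-530\right) = -48 - -424 = -48 + 424 = 376$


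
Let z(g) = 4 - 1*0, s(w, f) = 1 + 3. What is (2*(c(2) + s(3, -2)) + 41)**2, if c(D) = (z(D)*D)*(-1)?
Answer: 1089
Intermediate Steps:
s(w, f) = 4
z(g) = 4 (z(g) = 4 + 0 = 4)
c(D) = -4*D (c(D) = (4*D)*(-1) = -4*D)
(2*(c(2) + s(3, -2)) + 41)**2 = (2*(-4*2 + 4) + 41)**2 = (2*(-8 + 4) + 41)**2 = (2*(-4) + 41)**2 = (-8 + 41)**2 = 33**2 = 1089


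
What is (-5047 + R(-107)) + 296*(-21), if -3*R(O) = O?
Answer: -33682/3 ≈ -11227.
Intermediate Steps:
R(O) = -O/3
(-5047 + R(-107)) + 296*(-21) = (-5047 - ⅓*(-107)) + 296*(-21) = (-5047 + 107/3) - 6216 = -15034/3 - 6216 = -33682/3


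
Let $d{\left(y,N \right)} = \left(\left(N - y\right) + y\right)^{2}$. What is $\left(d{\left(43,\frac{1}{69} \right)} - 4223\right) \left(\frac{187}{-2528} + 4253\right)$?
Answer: $- \frac{36027397360949}{2005968} \approx -1.796 \cdot 10^{7}$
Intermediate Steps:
$d{\left(y,N \right)} = N^{2}$
$\left(d{\left(43,\frac{1}{69} \right)} - 4223\right) \left(\frac{187}{-2528} + 4253\right) = \left(\left(\frac{1}{69}\right)^{2} - 4223\right) \left(\frac{187}{-2528} + 4253\right) = \left(\left(\frac{1}{69}\right)^{2} - 4223\right) \left(187 \left(- \frac{1}{2528}\right) + 4253\right) = \left(\frac{1}{4761} - 4223\right) \left(- \frac{187}{2528} + 4253\right) = \left(- \frac{20105702}{4761}\right) \frac{10751397}{2528} = - \frac{36027397360949}{2005968}$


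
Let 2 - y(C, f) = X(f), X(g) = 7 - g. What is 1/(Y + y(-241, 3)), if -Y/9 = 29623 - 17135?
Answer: -1/112394 ≈ -8.8973e-6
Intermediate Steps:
y(C, f) = -5 + f (y(C, f) = 2 - (7 - f) = 2 + (-7 + f) = -5 + f)
Y = -112392 (Y = -9*(29623 - 17135) = -9*12488 = -112392)
1/(Y + y(-241, 3)) = 1/(-112392 + (-5 + 3)) = 1/(-112392 - 2) = 1/(-112394) = -1/112394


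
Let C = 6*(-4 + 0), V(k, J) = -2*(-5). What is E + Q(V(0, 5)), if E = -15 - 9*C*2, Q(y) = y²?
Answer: 517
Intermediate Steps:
V(k, J) = 10
C = -24 (C = 6*(-4) = -24)
E = 417 (E = -15 - 9*(-24)*2 = -15 + 216*2 = -15 + 432 = 417)
E + Q(V(0, 5)) = 417 + 10² = 417 + 100 = 517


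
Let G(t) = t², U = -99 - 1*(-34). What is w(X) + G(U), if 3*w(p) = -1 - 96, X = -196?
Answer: 12578/3 ≈ 4192.7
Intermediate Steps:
w(p) = -97/3 (w(p) = (-1 - 96)/3 = (⅓)*(-97) = -97/3)
U = -65 (U = -99 + 34 = -65)
w(X) + G(U) = -97/3 + (-65)² = -97/3 + 4225 = 12578/3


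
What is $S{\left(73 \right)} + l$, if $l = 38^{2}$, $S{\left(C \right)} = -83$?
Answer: $1361$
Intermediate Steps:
$l = 1444$
$S{\left(73 \right)} + l = -83 + 1444 = 1361$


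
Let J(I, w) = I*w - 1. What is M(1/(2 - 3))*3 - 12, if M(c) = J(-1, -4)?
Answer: -3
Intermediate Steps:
J(I, w) = -1 + I*w
M(c) = 3 (M(c) = -1 - 1*(-4) = -1 + 4 = 3)
M(1/(2 - 3))*3 - 12 = 3*3 - 12 = 9 - 12 = -3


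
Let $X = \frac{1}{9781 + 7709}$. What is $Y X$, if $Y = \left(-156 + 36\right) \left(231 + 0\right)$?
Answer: $- \frac{84}{53} \approx -1.5849$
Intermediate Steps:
$Y = -27720$ ($Y = \left(-120\right) 231 = -27720$)
$X = \frac{1}{17490} \approx 5.7176 \cdot 10^{-5}$
$Y X = \left(-27720\right) \frac{1}{17490} = - \frac{84}{53}$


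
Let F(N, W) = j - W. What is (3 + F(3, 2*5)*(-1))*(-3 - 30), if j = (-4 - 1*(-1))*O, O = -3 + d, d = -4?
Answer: 264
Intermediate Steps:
O = -7 (O = -3 - 4 = -7)
j = 21 (j = (-4 - 1*(-1))*(-7) = (-4 + 1)*(-7) = -3*(-7) = 21)
F(N, W) = 21 - W
(3 + F(3, 2*5)*(-1))*(-3 - 30) = (3 + (21 - 2*5)*(-1))*(-3 - 30) = (3 + (21 - 1*10)*(-1))*(-33) = (3 + (21 - 10)*(-1))*(-33) = (3 + 11*(-1))*(-33) = (3 - 11)*(-33) = -8*(-33) = 264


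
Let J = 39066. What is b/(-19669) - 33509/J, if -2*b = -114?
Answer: -38900899/45199362 ≈ -0.86065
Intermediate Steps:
b = 57 (b = -1/2*(-114) = 57)
b/(-19669) - 33509/J = 57/(-19669) - 33509/39066 = 57*(-1/19669) - 33509*1/39066 = -57/19669 - 33509/39066 = -38900899/45199362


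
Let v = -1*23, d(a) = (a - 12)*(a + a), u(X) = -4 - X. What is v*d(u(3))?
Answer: -6118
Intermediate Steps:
d(a) = 2*a*(-12 + a) (d(a) = (-12 + a)*(2*a) = 2*a*(-12 + a))
v = -23
v*d(u(3)) = -46*(-4 - 1*3)*(-12 + (-4 - 1*3)) = -46*(-4 - 3)*(-12 + (-4 - 3)) = -46*(-7)*(-12 - 7) = -46*(-7)*(-19) = -23*266 = -6118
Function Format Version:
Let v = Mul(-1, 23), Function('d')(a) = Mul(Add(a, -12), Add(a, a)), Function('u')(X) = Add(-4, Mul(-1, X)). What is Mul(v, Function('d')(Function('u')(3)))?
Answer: -6118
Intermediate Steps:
Function('d')(a) = Mul(2, a, Add(-12, a)) (Function('d')(a) = Mul(Add(-12, a), Mul(2, a)) = Mul(2, a, Add(-12, a)))
v = -23
Mul(v, Function('d')(Function('u')(3))) = Mul(-23, Mul(2, Add(-4, Mul(-1, 3)), Add(-12, Add(-4, Mul(-1, 3))))) = Mul(-23, Mul(2, Add(-4, -3), Add(-12, Add(-4, -3)))) = Mul(-23, Mul(2, -7, Add(-12, -7))) = Mul(-23, Mul(2, -7, -19)) = Mul(-23, 266) = -6118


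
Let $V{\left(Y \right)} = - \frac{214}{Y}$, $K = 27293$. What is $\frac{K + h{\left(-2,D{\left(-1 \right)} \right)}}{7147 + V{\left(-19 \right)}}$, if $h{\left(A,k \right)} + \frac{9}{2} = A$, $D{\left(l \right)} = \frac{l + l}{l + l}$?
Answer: $\frac{1036887}{272014} \approx 3.8119$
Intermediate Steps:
$D{\left(l \right)} = 1$ ($D{\left(l \right)} = \frac{2 l}{2 l} = 2 l \frac{1}{2 l} = 1$)
$h{\left(A,k \right)} = - \frac{9}{2} + A$
$\frac{K + h{\left(-2,D{\left(-1 \right)} \right)}}{7147 + V{\left(-19 \right)}} = \frac{27293 - \frac{13}{2}}{7147 - \frac{214}{-19}} = \frac{27293 - \frac{13}{2}}{7147 - - \frac{214}{19}} = \frac{54573}{2 \left(7147 + \frac{214}{19}\right)} = \frac{54573}{2 \cdot \frac{136007}{19}} = \frac{54573}{2} \cdot \frac{19}{136007} = \frac{1036887}{272014}$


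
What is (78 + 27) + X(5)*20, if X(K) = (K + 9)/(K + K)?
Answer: 133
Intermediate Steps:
X(K) = (9 + K)/(2*K) (X(K) = (9 + K)/((2*K)) = (9 + K)*(1/(2*K)) = (9 + K)/(2*K))
(78 + 27) + X(5)*20 = (78 + 27) + ((1/2)*(9 + 5)/5)*20 = 105 + ((1/2)*(1/5)*14)*20 = 105 + (7/5)*20 = 105 + 28 = 133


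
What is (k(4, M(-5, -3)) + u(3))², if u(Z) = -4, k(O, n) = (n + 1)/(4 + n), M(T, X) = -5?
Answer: 0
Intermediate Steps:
k(O, n) = (1 + n)/(4 + n)
(k(4, M(-5, -3)) + u(3))² = ((1 - 5)/(4 - 5) - 4)² = (-4/(-1) - 4)² = (-1*(-4) - 4)² = (4 - 4)² = 0² = 0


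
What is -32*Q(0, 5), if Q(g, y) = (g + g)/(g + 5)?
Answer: 0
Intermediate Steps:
Q(g, y) = 2*g/(5 + g) (Q(g, y) = (2*g)/(5 + g) = 2*g/(5 + g))
-32*Q(0, 5) = -64*0/(5 + 0) = -64*0/5 = -32*0 = 0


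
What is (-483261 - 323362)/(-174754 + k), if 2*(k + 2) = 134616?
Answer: 806623/107448 ≈ 7.5071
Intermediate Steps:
k = 67306 (k = -2 + (½)*134616 = -2 + 67308 = 67306)
(-483261 - 323362)/(-174754 + k) = (-483261 - 323362)/(-174754 + 67306) = -806623/(-107448) = -806623*(-1/107448) = 806623/107448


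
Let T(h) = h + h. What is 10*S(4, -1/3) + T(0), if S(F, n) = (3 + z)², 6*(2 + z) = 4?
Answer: 250/9 ≈ 27.778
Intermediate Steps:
T(h) = 2*h
z = -4/3 (z = -2 + (⅙)*4 = -2 + ⅔ = -4/3 ≈ -1.3333)
S(F, n) = 25/9 (S(F, n) = (3 - 4/3)² = (5/3)² = 25/9)
10*S(4, -1/3) + T(0) = 10*(25/9) + 2*0 = 250/9 + 0 = 250/9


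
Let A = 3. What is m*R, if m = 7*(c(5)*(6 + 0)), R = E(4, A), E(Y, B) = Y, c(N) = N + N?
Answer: 1680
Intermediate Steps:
c(N) = 2*N
R = 4
m = 420 (m = 7*((2*5)*(6 + 0)) = 7*(10*6) = 7*60 = 420)
m*R = 420*4 = 1680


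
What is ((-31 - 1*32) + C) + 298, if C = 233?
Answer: 468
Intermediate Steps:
((-31 - 1*32) + C) + 298 = ((-31 - 1*32) + 233) + 298 = ((-31 - 32) + 233) + 298 = (-63 + 233) + 298 = 170 + 298 = 468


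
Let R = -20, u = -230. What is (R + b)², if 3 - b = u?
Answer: 45369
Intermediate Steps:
b = 233 (b = 3 - 1*(-230) = 3 + 230 = 233)
(R + b)² = (-20 + 233)² = 213² = 45369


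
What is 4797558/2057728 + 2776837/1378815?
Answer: 6164460090053/1418613116160 ≈ 4.3454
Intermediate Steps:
4797558/2057728 + 2776837/1378815 = 4797558*(1/2057728) + 2776837*(1/1378815) = 2398779/1028864 + 2776837/1378815 = 6164460090053/1418613116160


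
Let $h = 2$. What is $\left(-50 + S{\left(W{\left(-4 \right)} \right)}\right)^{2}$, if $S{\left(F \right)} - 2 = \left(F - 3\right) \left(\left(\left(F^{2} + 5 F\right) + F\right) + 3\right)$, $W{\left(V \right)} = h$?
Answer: $4489$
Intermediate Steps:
$W{\left(V \right)} = 2$
$S{\left(F \right)} = 2 + \left(-3 + F\right) \left(3 + F^{2} + 6 F\right)$ ($S{\left(F \right)} = 2 + \left(F - 3\right) \left(\left(\left(F^{2} + 5 F\right) + F\right) + 3\right) = 2 + \left(-3 + F\right) \left(\left(F^{2} + 6 F\right) + 3\right) = 2 + \left(-3 + F\right) \left(3 + F^{2} + 6 F\right)$)
$\left(-50 + S{\left(W{\left(-4 \right)} \right)}\right)^{2} = \left(-50 + \left(-7 + 2^{3} - 30 + 3 \cdot 2^{2}\right)\right)^{2} = \left(-50 + \left(-7 + 8 - 30 + 3 \cdot 4\right)\right)^{2} = \left(-50 + \left(-7 + 8 - 30 + 12\right)\right)^{2} = \left(-50 - 17\right)^{2} = \left(-67\right)^{2} = 4489$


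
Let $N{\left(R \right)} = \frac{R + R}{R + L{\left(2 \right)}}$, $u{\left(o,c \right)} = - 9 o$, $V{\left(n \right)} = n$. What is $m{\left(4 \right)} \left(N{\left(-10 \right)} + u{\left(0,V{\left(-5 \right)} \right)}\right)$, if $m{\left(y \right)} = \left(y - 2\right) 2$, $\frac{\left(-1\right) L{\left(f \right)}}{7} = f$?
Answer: $\frac{10}{3} \approx 3.3333$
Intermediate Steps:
$L{\left(f \right)} = - 7 f$
$N{\left(R \right)} = \frac{2 R}{-14 + R}$ ($N{\left(R \right)} = \frac{R + R}{R - 14} = \frac{2 R}{R - 14} = \frac{2 R}{-14 + R}$)
$m{\left(y \right)} = -4 + 2 y$ ($m{\left(y \right)} = \left(-2 + y\right) 2 = -4 + 2 y$)
$m{\left(4 \right)} \left(N{\left(-10 \right)} + u{\left(0,V{\left(-5 \right)} \right)}\right) = \left(-4 + 2 \cdot 4\right) \left(2 \left(-10\right) \frac{1}{-14 - 10} - 0\right) = \left(-4 + 8\right) \left(2 \left(-10\right) \frac{1}{-24} + 0\right) = 4 \left(2 \left(-10\right) \left(- \frac{1}{24}\right) + 0\right) = 4 \left(\frac{5}{6} + 0\right) = 4 \cdot \frac{5}{6} = \frac{10}{3}$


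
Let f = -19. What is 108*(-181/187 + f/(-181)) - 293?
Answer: -13071635/33847 ≈ -386.20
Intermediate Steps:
108*(-181/187 + f/(-181)) - 293 = 108*(-181/187 - 19/(-181)) - 293 = 108*(-181*1/187 - 19*(-1/181)) - 293 = 108*(-181/187 + 19/181) - 293 = 108*(-29208/33847) - 293 = -3154464/33847 - 293 = -13071635/33847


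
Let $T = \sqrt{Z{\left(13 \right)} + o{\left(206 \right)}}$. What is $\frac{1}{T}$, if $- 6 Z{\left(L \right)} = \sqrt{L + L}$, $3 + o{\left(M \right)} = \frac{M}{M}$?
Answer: $- \frac{i \sqrt{6}}{\sqrt{12 + \sqrt{26}}} \approx - 0.59237 i$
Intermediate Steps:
$o{\left(M \right)} = -2$ ($o{\left(M \right)} = -3 + \frac{M}{M} = -3 + 1 = -2$)
$Z{\left(L \right)} = - \frac{\sqrt{2} \sqrt{L}}{6}$ ($Z{\left(L \right)} = - \frac{\sqrt{L + L}}{6} = - \frac{\sqrt{2 L}}{6} = - \frac{\sqrt{2} \sqrt{L}}{6}$)
$T = \sqrt{-2 - \frac{\sqrt{26}}{6}}$ ($T = \sqrt{- \frac{\sqrt{2} \sqrt{13}}{6} - 2} = \sqrt{- \frac{\sqrt{26}}{6} - 2} = \sqrt{-2 - \frac{\sqrt{26}}{6}} \approx 1.6881 i$)
$\frac{1}{T} = \frac{1}{\frac{1}{6} \sqrt{-72 - 6 \sqrt{26}}} = \frac{6}{\sqrt{-72 - 6 \sqrt{26}}}$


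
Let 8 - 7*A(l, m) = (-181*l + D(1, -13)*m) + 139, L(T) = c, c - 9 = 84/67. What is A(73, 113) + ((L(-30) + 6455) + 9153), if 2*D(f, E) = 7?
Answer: 16349913/938 ≈ 17431.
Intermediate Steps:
D(f, E) = 7/2 (D(f, E) = (½)*7 = 7/2)
c = 687/67 (c = 9 + 84/67 = 687/67 ≈ 10.254)
L(T) = 687/67
A(l, m) = -131/7 - m/2 + 181*l/7 (A(l, m) = 8/7 - ((-181*l + 7*m/2) + 139)/7 = 8/7 - (139 - 181*l + 7*m/2)/7 = 8/7 + (-139/7 - m/2 + 181*l/7) = -131/7 - m/2 + 181*l/7)
A(73, 113) + ((L(-30) + 6455) + 9153) = (-131/7 - ½*113 + (181/7)*73) + ((687/67 + 6455) + 9153) = (-131/7 - 113/2 + 13213/7) + (433172/67 + 9153) = 25373/14 + 1046423/67 = 16349913/938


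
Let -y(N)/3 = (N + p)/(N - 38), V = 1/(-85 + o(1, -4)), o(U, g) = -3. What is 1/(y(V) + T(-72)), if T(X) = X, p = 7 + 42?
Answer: -1115/75969 ≈ -0.014677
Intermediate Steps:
p = 49
V = -1/88 (V = 1/(-85 - 3) = 1/(-88) = -1/88 ≈ -0.011364)
y(N) = -3*(49 + N)/(-38 + N) (y(N) = -3*(N + 49)/(N - 38) = -3*(49 + N)/(-38 + N))
1/(y(V) + T(-72)) = 1/(3*(-49 - 1*(-1/88))/(-38 - 1/88) - 72) = 1/(3*(-49 + 1/88)/(-3345/88) - 72) = 1/(3*(-88/3345)*(-4311/88) - 72) = 1/(4311/1115 - 72) = 1/(-75969/1115) = -1115/75969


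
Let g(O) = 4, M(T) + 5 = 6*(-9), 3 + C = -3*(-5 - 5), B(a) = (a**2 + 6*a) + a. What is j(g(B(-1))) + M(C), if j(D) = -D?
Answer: -63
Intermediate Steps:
B(a) = a**2 + 7*a
C = 27 (C = -3 - 3*(-5 - 5) = -3 - 3*(-10) = -3 + 30 = 27)
M(T) = -59 (M(T) = -5 + 6*(-9) = -5 - 54 = -59)
j(g(B(-1))) + M(C) = -1*4 - 59 = -4 - 59 = -63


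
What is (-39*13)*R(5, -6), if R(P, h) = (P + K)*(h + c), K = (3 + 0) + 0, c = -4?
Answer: 40560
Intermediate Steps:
K = 3 (K = 3 + 0 = 3)
R(P, h) = (-4 + h)*(3 + P) (R(P, h) = (P + 3)*(h - 4) = (3 + P)*(-4 + h) = (-4 + h)*(3 + P))
(-39*13)*R(5, -6) = (-39*13)*(-12 - 4*5 + 3*(-6) + 5*(-6)) = -507*(-12 - 20 - 18 - 30) = -507*(-80) = 40560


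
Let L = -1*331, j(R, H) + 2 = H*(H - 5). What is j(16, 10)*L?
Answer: -15888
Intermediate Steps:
j(R, H) = -2 + H*(-5 + H) (j(R, H) = -2 + H*(H - 5) = -2 + H*(-5 + H))
L = -331
j(16, 10)*L = (-2 + 10² - 5*10)*(-331) = (-2 + 100 - 50)*(-331) = 48*(-331) = -15888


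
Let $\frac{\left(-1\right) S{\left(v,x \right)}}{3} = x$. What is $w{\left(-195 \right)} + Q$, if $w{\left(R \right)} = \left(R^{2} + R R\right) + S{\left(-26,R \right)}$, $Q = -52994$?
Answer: $23641$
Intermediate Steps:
$S{\left(v,x \right)} = - 3 x$
$w{\left(R \right)} = - 3 R + 2 R^{2}$ ($w{\left(R \right)} = \left(R^{2} + R R\right) - 3 R = \left(R^{2} + R^{2}\right) - 3 R = 2 R^{2} - 3 R = - 3 R + 2 R^{2}$)
$w{\left(-195 \right)} + Q = - 195 \left(-3 + 2 \left(-195\right)\right) - 52994 = - 195 \left(-3 - 390\right) - 52994 = \left(-195\right) \left(-393\right) - 52994 = 76635 - 52994 = 23641$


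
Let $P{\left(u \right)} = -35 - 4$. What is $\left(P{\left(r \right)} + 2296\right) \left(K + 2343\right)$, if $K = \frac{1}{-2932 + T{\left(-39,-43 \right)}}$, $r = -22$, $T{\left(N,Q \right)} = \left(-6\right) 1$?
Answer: $\frac{15536585381}{2938} \approx 5.2882 \cdot 10^{6}$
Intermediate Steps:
$T{\left(N,Q \right)} = -6$
$P{\left(u \right)} = -39$ ($P{\left(u \right)} = -35 - 4 = -39$)
$K = - \frac{1}{2938}$ ($K = \frac{1}{-2932 - 6} = \frac{1}{-2938} = - \frac{1}{2938} \approx -0.00034037$)
$\left(P{\left(r \right)} + 2296\right) \left(K + 2343\right) = \left(-39 + 2296\right) \left(- \frac{1}{2938} + 2343\right) = 2257 \cdot \frac{6883733}{2938} = \frac{15536585381}{2938}$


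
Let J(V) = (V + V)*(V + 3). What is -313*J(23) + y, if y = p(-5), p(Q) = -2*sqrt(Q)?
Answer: -374348 - 2*I*sqrt(5) ≈ -3.7435e+5 - 4.4721*I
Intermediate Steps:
J(V) = 2*V*(3 + V) (J(V) = (2*V)*(3 + V) = 2*V*(3 + V))
y = -2*I*sqrt(5) ≈ -4.4721*I
-313*J(23) + y = -626*23*(3 + 23) - 2*I*sqrt(5) = -626*23*26 - 2*I*sqrt(5) = -313*1196 - 2*I*sqrt(5) = -374348 - 2*I*sqrt(5)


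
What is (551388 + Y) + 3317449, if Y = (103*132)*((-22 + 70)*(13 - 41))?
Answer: -14404187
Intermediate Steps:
Y = -18273024 (Y = 13596*(48*(-28)) = 13596*(-1344) = -18273024)
(551388 + Y) + 3317449 = (551388 - 18273024) + 3317449 = -17721636 + 3317449 = -14404187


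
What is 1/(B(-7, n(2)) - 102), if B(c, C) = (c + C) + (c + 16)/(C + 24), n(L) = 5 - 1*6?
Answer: -23/2521 ≈ -0.0091234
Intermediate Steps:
n(L) = -1 (n(L) = 5 - 6 = -1)
B(c, C) = C + c + (16 + c)/(24 + C) (B(c, C) = (C + c) + (16 + c)/(24 + C) = C + c + (16 + c)/(24 + C))
1/(B(-7, n(2)) - 102) = 1/((16 + (-1)**2 + 24*(-1) + 25*(-7) - 1*(-7))/(24 - 1) - 102) = 1/((16 + 1 - 24 - 175 + 7)/23 - 102) = 1/((1/23)*(-175) - 102) = 1/(-175/23 - 102) = 1/(-2521/23) = -23/2521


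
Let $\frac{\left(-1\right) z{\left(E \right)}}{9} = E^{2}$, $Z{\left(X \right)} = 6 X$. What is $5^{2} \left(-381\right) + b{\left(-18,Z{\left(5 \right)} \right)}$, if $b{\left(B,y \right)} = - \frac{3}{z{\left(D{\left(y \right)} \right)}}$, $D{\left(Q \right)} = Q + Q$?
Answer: $- \frac{102869999}{10800} \approx -9525.0$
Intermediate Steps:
$D{\left(Q \right)} = 2 Q$
$z{\left(E \right)} = - 9 E^{2}$
$b{\left(B,y \right)} = \frac{1}{12 y^{2}}$ ($b{\left(B,y \right)} = - \frac{3}{\left(-9\right) \left(2 y\right)^{2}} = - \frac{3}{\left(-9\right) 4 y^{2}} = - \frac{3}{\left(-36\right) y^{2}} = - 3 \left(- \frac{1}{36 y^{2}}\right) = \frac{1}{12 y^{2}}$)
$5^{2} \left(-381\right) + b{\left(-18,Z{\left(5 \right)} \right)} = 5^{2} \left(-381\right) + \frac{1}{12 \cdot 900} = 25 \left(-381\right) + \frac{1}{12 \cdot 900} = -9525 + \frac{1}{12} \cdot \frac{1}{900} = -9525 + \frac{1}{10800} = - \frac{102869999}{10800}$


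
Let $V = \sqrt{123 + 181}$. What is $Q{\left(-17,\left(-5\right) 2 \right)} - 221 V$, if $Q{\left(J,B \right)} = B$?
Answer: $-10 - 884 \sqrt{19} \approx -3863.3$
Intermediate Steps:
$V = 4 \sqrt{19}$ ($V = \sqrt{304} = 4 \sqrt{19} \approx 17.436$)
$Q{\left(-17,\left(-5\right) 2 \right)} - 221 V = \left(-5\right) 2 - 221 \cdot 4 \sqrt{19} = -10 - 884 \sqrt{19}$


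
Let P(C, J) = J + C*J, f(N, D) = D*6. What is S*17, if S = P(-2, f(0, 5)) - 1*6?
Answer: -612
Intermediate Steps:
f(N, D) = 6*D
S = -36 (S = (6*5)*(1 - 2) - 1*6 = 30*(-1) - 6 = -30 - 6 = -36)
S*17 = -36*17 = -612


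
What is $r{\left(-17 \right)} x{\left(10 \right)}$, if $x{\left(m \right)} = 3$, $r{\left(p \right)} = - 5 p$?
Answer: $255$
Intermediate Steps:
$r{\left(-17 \right)} x{\left(10 \right)} = \left(-5\right) \left(-17\right) 3 = 85 \cdot 3 = 255$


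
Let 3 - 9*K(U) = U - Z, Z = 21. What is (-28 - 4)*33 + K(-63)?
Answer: -3139/3 ≈ -1046.3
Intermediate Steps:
K(U) = 8/3 - U/9 (K(U) = ⅓ - (U - 1*21)/9 = ⅓ - (U - 21)/9 = ⅓ - (-21 + U)/9 = ⅓ + (7/3 - U/9) = 8/3 - U/9)
(-28 - 4)*33 + K(-63) = (-28 - 4)*33 + (8/3 - ⅑*(-63)) = -32*33 + (8/3 + 7) = -1056 + 29/3 = -3139/3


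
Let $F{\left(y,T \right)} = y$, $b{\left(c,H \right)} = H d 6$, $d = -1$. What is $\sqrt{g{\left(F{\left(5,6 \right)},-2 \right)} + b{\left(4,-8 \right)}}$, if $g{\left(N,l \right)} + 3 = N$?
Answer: $5 \sqrt{2} \approx 7.0711$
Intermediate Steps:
$b{\left(c,H \right)} = - 6 H$ ($b{\left(c,H \right)} = H \left(-1\right) 6 = - H 6 = - 6 H$)
$g{\left(N,l \right)} = -3 + N$
$\sqrt{g{\left(F{\left(5,6 \right)},-2 \right)} + b{\left(4,-8 \right)}} = \sqrt{\left(-3 + 5\right) - -48} = \sqrt{2 + 48} = \sqrt{50} = 5 \sqrt{2}$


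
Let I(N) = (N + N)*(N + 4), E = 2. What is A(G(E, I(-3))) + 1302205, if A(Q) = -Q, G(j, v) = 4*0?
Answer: 1302205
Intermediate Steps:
I(N) = 2*N*(4 + N) (I(N) = (2*N)*(4 + N) = 2*N*(4 + N))
G(j, v) = 0
A(G(E, I(-3))) + 1302205 = -1*0 + 1302205 = 0 + 1302205 = 1302205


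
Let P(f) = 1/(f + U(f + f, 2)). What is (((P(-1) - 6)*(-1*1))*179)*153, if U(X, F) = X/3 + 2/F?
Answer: 410805/2 ≈ 2.0540e+5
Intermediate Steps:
U(X, F) = 2/F + X/3 (U(X, F) = X*(1/3) + 2/F = X/3 + 2/F = 2/F + X/3)
P(f) = 1/(1 + 5*f/3) (P(f) = 1/(f + (2/2 + (f + f)/3)) = 1/(f + (2*(1/2) + (2*f)/3)) = 1/(f + (1 + 2*f/3)) = 1/(1 + 5*f/3))
(((P(-1) - 6)*(-1*1))*179)*153 = (((3/(3 + 5*(-1)) - 6)*(-1*1))*179)*153 = (((3/(3 - 5) - 6)*(-1))*179)*153 = (((3/(-2) - 6)*(-1))*179)*153 = (((3*(-1/2) - 6)*(-1))*179)*153 = (((-3/2 - 6)*(-1))*179)*153 = (-15/2*(-1)*179)*153 = ((15/2)*179)*153 = (2685/2)*153 = 410805/2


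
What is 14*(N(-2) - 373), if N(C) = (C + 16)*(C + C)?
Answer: -6006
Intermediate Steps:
N(C) = 2*C*(16 + C) (N(C) = (16 + C)*(2*C) = 2*C*(16 + C))
14*(N(-2) - 373) = 14*(2*(-2)*(16 - 2) - 373) = 14*(2*(-2)*14 - 373) = 14*(-56 - 373) = 14*(-429) = -6006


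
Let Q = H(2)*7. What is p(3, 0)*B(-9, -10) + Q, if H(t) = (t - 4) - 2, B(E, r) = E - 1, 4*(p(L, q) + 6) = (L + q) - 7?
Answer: 42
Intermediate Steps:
p(L, q) = -31/4 + L/4 + q/4 (p(L, q) = -6 + ((L + q) - 7)/4 = -6 + (-7 + L + q)/4 = -6 + (-7/4 + L/4 + q/4) = -31/4 + L/4 + q/4)
B(E, r) = -1 + E
H(t) = -6 + t (H(t) = (-4 + t) - 2 = -6 + t)
Q = -28 (Q = (-6 + 2)*7 = -4*7 = -28)
p(3, 0)*B(-9, -10) + Q = (-31/4 + (1/4)*3 + (1/4)*0)*(-1 - 9) - 28 = (-31/4 + 3/4 + 0)*(-10) - 28 = -7*(-10) - 28 = 70 - 28 = 42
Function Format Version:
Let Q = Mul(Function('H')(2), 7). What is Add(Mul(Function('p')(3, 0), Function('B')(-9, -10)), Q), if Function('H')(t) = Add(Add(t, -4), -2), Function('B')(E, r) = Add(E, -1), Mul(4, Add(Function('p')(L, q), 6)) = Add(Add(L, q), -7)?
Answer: 42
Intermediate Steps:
Function('p')(L, q) = Add(Rational(-31, 4), Mul(Rational(1, 4), L), Mul(Rational(1, 4), q)) (Function('p')(L, q) = Add(-6, Mul(Rational(1, 4), Add(Add(L, q), -7))) = Add(-6, Mul(Rational(1, 4), Add(-7, L, q))) = Add(-6, Add(Rational(-7, 4), Mul(Rational(1, 4), L), Mul(Rational(1, 4), q))) = Add(Rational(-31, 4), Mul(Rational(1, 4), L), Mul(Rational(1, 4), q)))
Function('B')(E, r) = Add(-1, E)
Function('H')(t) = Add(-6, t) (Function('H')(t) = Add(Add(-4, t), -2) = Add(-6, t))
Q = -28 (Q = Mul(Add(-6, 2), 7) = Mul(-4, 7) = -28)
Add(Mul(Function('p')(3, 0), Function('B')(-9, -10)), Q) = Add(Mul(Add(Rational(-31, 4), Mul(Rational(1, 4), 3), Mul(Rational(1, 4), 0)), Add(-1, -9)), -28) = Add(Mul(Add(Rational(-31, 4), Rational(3, 4), 0), -10), -28) = Add(Mul(-7, -10), -28) = Add(70, -28) = 42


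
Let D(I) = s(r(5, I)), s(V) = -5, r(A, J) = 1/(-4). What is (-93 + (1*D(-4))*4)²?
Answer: 12769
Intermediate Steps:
r(A, J) = -¼
D(I) = -5
(-93 + (1*D(-4))*4)² = (-93 + (1*(-5))*4)² = (-93 - 5*4)² = (-93 - 20)² = (-113)² = 12769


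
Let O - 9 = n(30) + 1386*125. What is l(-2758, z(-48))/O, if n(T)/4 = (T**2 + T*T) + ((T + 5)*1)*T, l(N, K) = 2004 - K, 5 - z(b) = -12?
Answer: 1987/184659 ≈ 0.010760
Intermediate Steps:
z(b) = 17 (z(b) = 5 - 1*(-12) = 5 + 12 = 17)
n(T) = 8*T**2 + 4*T*(5 + T) (n(T) = 4*((T**2 + T*T) + ((T + 5)*1)*T) = 4*((T**2 + T**2) + ((5 + T)*1)*T) = 4*(2*T**2 + (5 + T)*T) = 4*(2*T**2 + T*(5 + T)) = 8*T**2 + 4*T*(5 + T))
O = 184659 (O = 9 + (4*30*(5 + 3*30) + 1386*125) = 9 + (4*30*(5 + 90) + 173250) = 9 + (4*30*95 + 173250) = 9 + (11400 + 173250) = 9 + 184650 = 184659)
l(-2758, z(-48))/O = (2004 - 1*17)/184659 = (2004 - 17)*(1/184659) = 1987*(1/184659) = 1987/184659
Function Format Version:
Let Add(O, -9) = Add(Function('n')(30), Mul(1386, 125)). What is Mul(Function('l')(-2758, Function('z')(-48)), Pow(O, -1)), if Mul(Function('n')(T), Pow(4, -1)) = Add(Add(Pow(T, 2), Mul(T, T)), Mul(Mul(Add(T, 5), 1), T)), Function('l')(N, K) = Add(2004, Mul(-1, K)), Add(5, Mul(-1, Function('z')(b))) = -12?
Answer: Rational(1987, 184659) ≈ 0.010760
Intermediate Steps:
Function('z')(b) = 17 (Function('z')(b) = Add(5, Mul(-1, -12)) = Add(5, 12) = 17)
Function('n')(T) = Add(Mul(8, Pow(T, 2)), Mul(4, T, Add(5, T))) (Function('n')(T) = Mul(4, Add(Add(Pow(T, 2), Mul(T, T)), Mul(Mul(Add(T, 5), 1), T))) = Mul(4, Add(Add(Pow(T, 2), Pow(T, 2)), Mul(Mul(Add(5, T), 1), T))) = Mul(4, Add(Mul(2, Pow(T, 2)), Mul(Add(5, T), T))) = Mul(4, Add(Mul(2, Pow(T, 2)), Mul(T, Add(5, T)))) = Add(Mul(8, Pow(T, 2)), Mul(4, T, Add(5, T))))
O = 184659 (O = Add(9, Add(Mul(4, 30, Add(5, Mul(3, 30))), Mul(1386, 125))) = Add(9, Add(Mul(4, 30, Add(5, 90)), 173250)) = Add(9, Add(Mul(4, 30, 95), 173250)) = Add(9, Add(11400, 173250)) = Add(9, 184650) = 184659)
Mul(Function('l')(-2758, Function('z')(-48)), Pow(O, -1)) = Mul(Add(2004, Mul(-1, 17)), Pow(184659, -1)) = Mul(Add(2004, -17), Rational(1, 184659)) = Mul(1987, Rational(1, 184659)) = Rational(1987, 184659)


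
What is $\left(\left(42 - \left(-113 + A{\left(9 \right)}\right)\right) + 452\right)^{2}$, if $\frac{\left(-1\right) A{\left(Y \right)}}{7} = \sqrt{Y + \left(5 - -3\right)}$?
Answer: $369282 + 8498 \sqrt{17} \approx 4.0432 \cdot 10^{5}$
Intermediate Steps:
$A{\left(Y \right)} = - 7 \sqrt{8 + Y}$ ($A{\left(Y \right)} = - 7 \sqrt{Y + \left(5 - -3\right)} = - 7 \sqrt{Y + \left(5 + 3\right)} = - 7 \sqrt{Y + 8} = - 7 \sqrt{8 + Y}$)
$\left(\left(42 - \left(-113 + A{\left(9 \right)}\right)\right) + 452\right)^{2} = \left(\left(42 - \left(-113 - 7 \sqrt{8 + 9}\right)\right) + 452\right)^{2} = \left(\left(42 - \left(-113 - 7 \sqrt{17}\right)\right) + 452\right)^{2} = \left(\left(42 + \left(113 + 7 \sqrt{17}\right)\right) + 452\right)^{2} = \left(\left(155 + 7 \sqrt{17}\right) + 452\right)^{2} = \left(607 + 7 \sqrt{17}\right)^{2}$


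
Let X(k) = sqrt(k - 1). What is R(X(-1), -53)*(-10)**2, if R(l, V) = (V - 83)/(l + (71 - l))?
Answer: -13600/71 ≈ -191.55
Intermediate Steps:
X(k) = sqrt(-1 + k)
R(l, V) = -83/71 + V/71 (R(l, V) = (-83 + V)/71 = (-83 + V)*(1/71) = -83/71 + V/71)
R(X(-1), -53)*(-10)**2 = (-83/71 + (1/71)*(-53))*(-10)**2 = (-83/71 - 53/71)*100 = -136/71*100 = -13600/71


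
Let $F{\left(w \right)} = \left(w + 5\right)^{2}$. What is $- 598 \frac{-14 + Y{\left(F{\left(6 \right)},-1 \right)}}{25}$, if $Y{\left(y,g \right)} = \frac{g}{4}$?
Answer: $\frac{17043}{50} \approx 340.86$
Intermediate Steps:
$F{\left(w \right)} = \left(5 + w\right)^{2}$
$Y{\left(y,g \right)} = \frac{g}{4}$ ($Y{\left(y,g \right)} = g \frac{1}{4} = \frac{g}{4}$)
$- 598 \frac{-14 + Y{\left(F{\left(6 \right)},-1 \right)}}{25} = - 598 \frac{-14 + \frac{1}{4} \left(-1\right)}{25} = - 598 \left(-14 - \frac{1}{4}\right) \frac{1}{25} = - 598 \left(\left(- \frac{57}{4}\right) \frac{1}{25}\right) = \left(-598\right) \left(- \frac{57}{100}\right) = \frac{17043}{50}$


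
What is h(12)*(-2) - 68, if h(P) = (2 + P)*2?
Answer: -124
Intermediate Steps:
h(P) = 4 + 2*P
h(12)*(-2) - 68 = (4 + 2*12)*(-2) - 68 = (4 + 24)*(-2) - 68 = 28*(-2) - 68 = -56 - 68 = -124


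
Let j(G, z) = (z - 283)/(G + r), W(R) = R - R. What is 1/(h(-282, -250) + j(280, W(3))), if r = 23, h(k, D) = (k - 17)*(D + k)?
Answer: 303/48197321 ≈ 6.2867e-6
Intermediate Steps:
h(k, D) = (-17 + k)*(D + k)
W(R) = 0
j(G, z) = (-283 + z)/(23 + G) (j(G, z) = (z - 283)/(G + 23) = (-283 + z)/(23 + G))
1/(h(-282, -250) + j(280, W(3))) = 1/(((-282)² - 17*(-250) - 17*(-282) - 250*(-282)) + (-283 + 0)/(23 + 280)) = 1/((79524 + 4250 + 4794 + 70500) - 283/303) = 1/(159068 + (1/303)*(-283)) = 1/(159068 - 283/303) = 1/(48197321/303) = 303/48197321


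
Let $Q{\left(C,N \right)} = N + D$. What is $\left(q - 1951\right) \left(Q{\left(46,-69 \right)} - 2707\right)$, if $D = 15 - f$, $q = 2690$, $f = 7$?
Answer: $-2045552$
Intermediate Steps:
$D = 8$ ($D = 15 - 7 = 8$)
$Q{\left(C,N \right)} = 8 + N$ ($Q{\left(C,N \right)} = N + 8 = 8 + N$)
$\left(q - 1951\right) \left(Q{\left(46,-69 \right)} - 2707\right) = \left(2690 - 1951\right) \left(\left(8 - 69\right) - 2707\right) = 739 \left(-61 - 2707\right) = 739 \left(-2768\right) = -2045552$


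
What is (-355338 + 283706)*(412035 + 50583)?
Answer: -33138252576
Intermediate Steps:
(-355338 + 283706)*(412035 + 50583) = -71632*462618 = -33138252576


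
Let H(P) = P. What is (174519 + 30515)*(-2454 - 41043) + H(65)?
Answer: -8918363833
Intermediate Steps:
(174519 + 30515)*(-2454 - 41043) + H(65) = (174519 + 30515)*(-2454 - 41043) + 65 = 205034*(-43497) + 65 = -8918363898 + 65 = -8918363833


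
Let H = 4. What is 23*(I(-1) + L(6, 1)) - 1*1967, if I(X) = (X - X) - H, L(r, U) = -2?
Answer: -2105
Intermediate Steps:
I(X) = -4 (I(X) = (X - X) - 1*4 = 0 - 4 = -4)
23*(I(-1) + L(6, 1)) - 1*1967 = 23*(-4 - 2) - 1*1967 = 23*(-6) - 1967 = -138 - 1967 = -2105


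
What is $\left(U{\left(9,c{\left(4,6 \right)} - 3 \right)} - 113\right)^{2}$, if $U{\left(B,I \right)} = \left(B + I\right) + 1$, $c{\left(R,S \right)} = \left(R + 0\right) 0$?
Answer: $11236$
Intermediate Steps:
$c{\left(R,S \right)} = 0$ ($c{\left(R,S \right)} = R 0 = 0$)
$U{\left(B,I \right)} = 1 + B + I$
$\left(U{\left(9,c{\left(4,6 \right)} - 3 \right)} - 113\right)^{2} = \left(\left(1 + 9 + \left(0 - 3\right)\right) - 113\right)^{2} = \left(\left(1 + 9 - 3\right) - 113\right)^{2} = \left(7 - 113\right)^{2} = \left(-106\right)^{2} = 11236$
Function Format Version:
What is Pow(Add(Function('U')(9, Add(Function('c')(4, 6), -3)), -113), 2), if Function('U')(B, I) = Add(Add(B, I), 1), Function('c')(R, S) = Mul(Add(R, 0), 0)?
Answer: 11236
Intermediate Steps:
Function('c')(R, S) = 0 (Function('c')(R, S) = Mul(R, 0) = 0)
Function('U')(B, I) = Add(1, B, I)
Pow(Add(Function('U')(9, Add(Function('c')(4, 6), -3)), -113), 2) = Pow(Add(Add(1, 9, Add(0, -3)), -113), 2) = Pow(Add(Add(1, 9, -3), -113), 2) = Pow(Add(7, -113), 2) = Pow(-106, 2) = 11236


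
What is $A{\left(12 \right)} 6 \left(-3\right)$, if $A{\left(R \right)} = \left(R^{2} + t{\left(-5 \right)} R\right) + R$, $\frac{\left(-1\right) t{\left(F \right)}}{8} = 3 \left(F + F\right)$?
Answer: $-54648$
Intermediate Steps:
$t{\left(F \right)} = - 48 F$ ($t{\left(F \right)} = - 8 \cdot 3 \left(F + F\right) = - 8 \cdot 3 \cdot 2 F = - 8 \cdot 6 F = - 48 F$)
$A{\left(R \right)} = R^{2} + 241 R$ ($A{\left(R \right)} = \left(R^{2} + \left(-48\right) \left(-5\right) R\right) + R = \left(R^{2} + 240 R\right) + R = R^{2} + 241 R$)
$A{\left(12 \right)} 6 \left(-3\right) = 12 \left(241 + 12\right) 6 \left(-3\right) = 12 \cdot 253 \left(-18\right) = 3036 \left(-18\right) = -54648$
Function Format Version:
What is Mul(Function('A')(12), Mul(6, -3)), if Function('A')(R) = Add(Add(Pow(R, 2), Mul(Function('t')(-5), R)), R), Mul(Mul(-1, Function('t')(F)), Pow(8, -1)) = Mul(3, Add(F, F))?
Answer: -54648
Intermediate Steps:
Function('t')(F) = Mul(-48, F) (Function('t')(F) = Mul(-8, Mul(3, Add(F, F))) = Mul(-8, Mul(3, Mul(2, F))) = Mul(-8, Mul(6, F)) = Mul(-48, F))
Function('A')(R) = Add(Pow(R, 2), Mul(241, R)) (Function('A')(R) = Add(Add(Pow(R, 2), Mul(Mul(-48, -5), R)), R) = Add(Add(Pow(R, 2), Mul(240, R)), R) = Add(Pow(R, 2), Mul(241, R)))
Mul(Function('A')(12), Mul(6, -3)) = Mul(Mul(12, Add(241, 12)), Mul(6, -3)) = Mul(Mul(12, 253), -18) = Mul(3036, -18) = -54648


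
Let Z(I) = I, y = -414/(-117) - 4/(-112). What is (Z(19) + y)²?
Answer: 67519089/132496 ≈ 509.59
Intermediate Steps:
y = 1301/364 (y = -414*(-1/117) - 4*(-1/112) = 46/13 + 1/28 = 1301/364 ≈ 3.5742)
(Z(19) + y)² = (19 + 1301/364)² = (8217/364)² = 67519089/132496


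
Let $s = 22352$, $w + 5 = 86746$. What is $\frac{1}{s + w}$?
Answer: $\frac{1}{109093} \approx 9.1665 \cdot 10^{-6}$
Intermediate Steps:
$w = 86741$ ($w = -5 + 86746 = 86741$)
$\frac{1}{s + w} = \frac{1}{22352 + 86741} = \frac{1}{109093}$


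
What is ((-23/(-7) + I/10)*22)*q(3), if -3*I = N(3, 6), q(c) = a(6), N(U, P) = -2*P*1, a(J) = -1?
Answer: -2838/35 ≈ -81.086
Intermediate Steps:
N(U, P) = -2*P
q(c) = -1
I = 4 (I = -(-2)*6/3 = -⅓*(-12) = 4)
((-23/(-7) + I/10)*22)*q(3) = ((-23/(-7) + 4/10)*22)*(-1) = ((-23*(-⅐) + 4*(⅒))*22)*(-1) = ((23/7 + ⅖)*22)*(-1) = ((129/35)*22)*(-1) = (2838/35)*(-1) = -2838/35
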